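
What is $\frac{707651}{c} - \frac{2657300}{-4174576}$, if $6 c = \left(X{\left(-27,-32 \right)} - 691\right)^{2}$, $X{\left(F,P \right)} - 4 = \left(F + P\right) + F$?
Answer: $\frac{4828167774389}{623607555676} \approx 7.7423$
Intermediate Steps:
$X{\left(F,P \right)} = 4 + P + 2 F$ ($X{\left(F,P \right)} = 4 + \left(\left(F + P\right) + F\right) = 4 + \left(P + 2 F\right) = 4 + P + 2 F$)
$c = \frac{597529}{6}$ ($c = \frac{\left(\left(4 - 32 + 2 \left(-27\right)\right) - 691\right)^{2}}{6} = \frac{\left(\left(4 - 32 - 54\right) - 691\right)^{2}}{6} = \frac{\left(-82 - 691\right)^{2}}{6} = \frac{\left(-773\right)^{2}}{6} = \frac{1}{6} \cdot 597529 = \frac{597529}{6} \approx 99588.0$)
$\frac{707651}{c} - \frac{2657300}{-4174576} = \frac{707651}{\frac{597529}{6}} - \frac{2657300}{-4174576} = 707651 \cdot \frac{6}{597529} - - \frac{664325}{1043644} = \frac{4245906}{597529} + \frac{664325}{1043644} = \frac{4828167774389}{623607555676}$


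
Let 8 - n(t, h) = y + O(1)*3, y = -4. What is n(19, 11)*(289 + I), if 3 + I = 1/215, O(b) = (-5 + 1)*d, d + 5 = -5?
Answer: -6641028/215 ≈ -30889.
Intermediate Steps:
d = -10 (d = -5 - 5 = -10)
O(b) = 40 (O(b) = (-5 + 1)*(-10) = -4*(-10) = 40)
I = -644/215 (I = -3 + 1/215 = -644/215 ≈ -2.9953)
n(t, h) = -108 (n(t, h) = 8 - (-4 + 40*3) = 8 - (-4 + 120) = 8 - 1*116 = 8 - 116 = -108)
n(19, 11)*(289 + I) = -108*(289 - 644/215) = -108*61491/215 = -6641028/215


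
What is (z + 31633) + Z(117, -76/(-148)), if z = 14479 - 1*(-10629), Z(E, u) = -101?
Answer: 56640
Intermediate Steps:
z = 25108 (z = 14479 + 10629 = 25108)
(z + 31633) + Z(117, -76/(-148)) = (25108 + 31633) - 101 = 56741 - 101 = 56640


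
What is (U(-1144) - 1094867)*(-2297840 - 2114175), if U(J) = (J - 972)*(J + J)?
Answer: -16529795090115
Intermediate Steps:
U(J) = 2*J*(-972 + J) (U(J) = (-972 + J)*(2*J) = 2*J*(-972 + J))
(U(-1144) - 1094867)*(-2297840 - 2114175) = (2*(-1144)*(-972 - 1144) - 1094867)*(-2297840 - 2114175) = (2*(-1144)*(-2116) - 1094867)*(-4412015) = (4841408 - 1094867)*(-4412015) = 3746541*(-4412015) = -16529795090115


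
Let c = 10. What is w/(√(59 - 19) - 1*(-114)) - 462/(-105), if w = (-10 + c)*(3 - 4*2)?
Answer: 22/5 ≈ 4.4000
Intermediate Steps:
w = 0 (w = (-10 + 10)*(3 - 4*2) = 0*(3 - 1*8) = 0*(3 - 8) = 0*(-5) = 0)
w/(√(59 - 19) - 1*(-114)) - 462/(-105) = 0/(√(59 - 19) - 1*(-114)) - 462/(-105) = 0/(√40 + 114) - 462*(-1/105) = 0/(2*√10 + 114) + 22/5 = 0/(114 + 2*√10) + 22/5 = 0 + 22/5 = 22/5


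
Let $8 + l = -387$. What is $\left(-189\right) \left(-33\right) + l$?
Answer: $5842$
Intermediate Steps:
$l = -395$ ($l = -8 - 387 = -395$)
$\left(-189\right) \left(-33\right) + l = \left(-189\right) \left(-33\right) - 395 = 6237 - 395 = 5842$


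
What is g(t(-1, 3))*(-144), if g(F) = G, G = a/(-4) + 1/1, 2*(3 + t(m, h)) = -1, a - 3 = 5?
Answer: 144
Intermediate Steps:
a = 8 (a = 3 + 5 = 8)
t(m, h) = -7/2 (t(m, h) = -3 + (½)*(-1) = -3 - ½ = -7/2)
G = -1 (G = 8/(-4) + 1/1 = 8*(-¼) + 1*1 = -2 + 1 = -1)
g(F) = -1
g(t(-1, 3))*(-144) = -1*(-144) = 144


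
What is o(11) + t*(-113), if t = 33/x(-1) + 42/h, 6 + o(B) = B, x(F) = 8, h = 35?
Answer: -23869/40 ≈ -596.72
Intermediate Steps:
o(B) = -6 + B
t = 213/40 (t = 33/8 + 42/35 = 33*(⅛) + 42*(1/35) = 33/8 + 6/5 = 213/40 ≈ 5.3250)
o(11) + t*(-113) = (-6 + 11) + (213/40)*(-113) = 5 - 24069/40 = -23869/40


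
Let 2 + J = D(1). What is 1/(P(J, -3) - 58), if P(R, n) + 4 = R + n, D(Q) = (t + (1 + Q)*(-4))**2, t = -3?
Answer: 1/54 ≈ 0.018519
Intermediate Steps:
D(Q) = (-7 - 4*Q)**2 (D(Q) = (-3 + (1 + Q)*(-4))**2 = (-3 + (-4 - 4*Q))**2 = (-7 - 4*Q)**2)
J = 119 (J = -2 + (7 + 4*1)**2 = -2 + (7 + 4)**2 = -2 + 11**2 = -2 + 121 = 119)
P(R, n) = -4 + R + n (P(R, n) = -4 + (R + n) = -4 + R + n)
1/(P(J, -3) - 58) = 1/((-4 + 119 - 3) - 58) = 1/(112 - 58) = 1/54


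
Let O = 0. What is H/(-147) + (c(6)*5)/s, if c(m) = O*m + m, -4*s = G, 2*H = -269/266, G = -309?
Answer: 3155867/8055012 ≈ 0.39179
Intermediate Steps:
H = -269/532 (H = (-269/266)/2 = (-269*1/266)/2 = (½)*(-269/266) = -269/532 ≈ -0.50564)
s = 309/4 (s = -¼*(-309) = 309/4 ≈ 77.250)
c(m) = m (c(m) = 0*m + m = 0 + m = m)
H/(-147) + (c(6)*5)/s = -269/532/(-147) + (6*5)/(309/4) = -269/532*(-1/147) + 30*(4/309) = 269/78204 + 40/103 = 3155867/8055012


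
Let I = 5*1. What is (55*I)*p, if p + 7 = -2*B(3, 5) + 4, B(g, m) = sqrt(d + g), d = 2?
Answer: -825 - 550*sqrt(5) ≈ -2054.8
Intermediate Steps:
B(g, m) = sqrt(2 + g)
I = 5
p = -3 - 2*sqrt(5) (p = -7 + (-2*sqrt(2 + 3) + 4) = -7 + (-2*sqrt(5) + 4) = -7 + (4 - 2*sqrt(5)) = -3 - 2*sqrt(5) ≈ -7.4721)
(55*I)*p = (55*5)*(-3 - 2*sqrt(5)) = 275*(-3 - 2*sqrt(5)) = -825 - 550*sqrt(5)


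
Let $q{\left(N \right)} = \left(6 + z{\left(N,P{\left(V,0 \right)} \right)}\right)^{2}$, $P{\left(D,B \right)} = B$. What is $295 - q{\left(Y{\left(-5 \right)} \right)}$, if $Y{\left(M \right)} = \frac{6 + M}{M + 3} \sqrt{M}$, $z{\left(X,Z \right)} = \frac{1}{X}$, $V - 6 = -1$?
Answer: $\frac{1299}{5} - \frac{24 i \sqrt{5}}{5} \approx 259.8 - 10.733 i$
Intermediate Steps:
$V = 5$ ($V = 6 - 1 = 5$)
$Y{\left(M \right)} = \frac{\sqrt{M} \left(6 + M\right)}{3 + M}$ ($Y{\left(M \right)} = \frac{6 + M}{3 + M} \sqrt{M} = \frac{\sqrt{M} \left(6 + M\right)}{3 + M}$)
$q{\left(N \right)} = \left(6 + \frac{1}{N}\right)^{2}$
$295 - q{\left(Y{\left(-5 \right)} \right)} = 295 - \frac{\left(1 + 6 \frac{\sqrt{-5} \left(6 - 5\right)}{3 - 5}\right)^{2}}{\left(-5\right) \frac{1}{\left(3 - 5\right)^{2}} \left(6 - 5\right)^{2}} = 295 - \frac{\left(1 + 6 i \sqrt{5} \frac{1}{-2} \cdot 1\right)^{2}}{- \frac{5}{4}} = 295 - \frac{\left(1 + 6 i \sqrt{5} \left(- \frac{1}{2}\right) 1\right)^{2}}{- \frac{5}{4}} = 295 - \frac{\left(1 + 6 \left(- \frac{i \sqrt{5}}{2}\right)\right)^{2}}{- \frac{5}{4}} = 295 - - \frac{4 \left(1 - 3 i \sqrt{5}\right)^{2}}{5} = 295 + \frac{4 \left(1 - 3 i \sqrt{5}\right)^{2}}{5}$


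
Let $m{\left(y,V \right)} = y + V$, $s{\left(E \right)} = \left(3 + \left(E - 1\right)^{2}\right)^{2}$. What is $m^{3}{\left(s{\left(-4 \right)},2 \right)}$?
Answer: $485587656$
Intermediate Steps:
$s{\left(E \right)} = \left(3 + \left(-1 + E\right)^{2}\right)^{2}$
$m{\left(y,V \right)} = V + y$
$m^{3}{\left(s{\left(-4 \right)},2 \right)} = \left(2 + \left(3 + \left(-1 - 4\right)^{2}\right)^{2}\right)^{3} = \left(2 + \left(3 + \left(-5\right)^{2}\right)^{2}\right)^{3} = \left(2 + \left(3 + 25\right)^{2}\right)^{3} = \left(2 + 28^{2}\right)^{3} = \left(2 + 784\right)^{3} = 786^{3} = 485587656$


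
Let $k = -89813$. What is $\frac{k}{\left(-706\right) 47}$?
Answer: $\frac{89813}{33182} \approx 2.7067$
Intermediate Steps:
$\frac{k}{\left(-706\right) 47} = - \frac{89813}{\left(-706\right) 47} = - \frac{89813}{-33182} = \left(-89813\right) \left(- \frac{1}{33182}\right) = \frac{89813}{33182}$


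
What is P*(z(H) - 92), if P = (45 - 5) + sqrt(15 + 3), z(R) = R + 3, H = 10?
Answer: -3160 - 237*sqrt(2) ≈ -3495.2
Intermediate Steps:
z(R) = 3 + R
P = 40 + 3*sqrt(2) (P = 40 + sqrt(18) = 40 + 3*sqrt(2) ≈ 44.243)
P*(z(H) - 92) = (40 + 3*sqrt(2))*((3 + 10) - 92) = (40 + 3*sqrt(2))*(13 - 92) = (40 + 3*sqrt(2))*(-79) = -3160 - 237*sqrt(2)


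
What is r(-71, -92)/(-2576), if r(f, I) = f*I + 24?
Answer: -1639/644 ≈ -2.5450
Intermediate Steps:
r(f, I) = 24 + I*f (r(f, I) = I*f + 24 = 24 + I*f)
r(-71, -92)/(-2576) = (24 - 92*(-71))/(-2576) = (24 + 6532)*(-1/2576) = 6556*(-1/2576) = -1639/644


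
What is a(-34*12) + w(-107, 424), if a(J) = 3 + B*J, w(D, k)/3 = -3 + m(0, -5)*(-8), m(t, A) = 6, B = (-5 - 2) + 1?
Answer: 2298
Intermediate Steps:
B = -6 (B = -7 + 1 = -6)
w(D, k) = -153 (w(D, k) = 3*(-3 + 6*(-8)) = 3*(-3 - 48) = 3*(-51) = -153)
a(J) = 3 - 6*J
a(-34*12) + w(-107, 424) = (3 - (-204)*12) - 153 = (3 - 6*(-408)) - 153 = (3 + 2448) - 153 = 2451 - 153 = 2298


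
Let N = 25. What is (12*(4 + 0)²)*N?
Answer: 4800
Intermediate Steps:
(12*(4 + 0)²)*N = (12*(4 + 0)²)*25 = (12*4²)*25 = (12*16)*25 = 192*25 = 4800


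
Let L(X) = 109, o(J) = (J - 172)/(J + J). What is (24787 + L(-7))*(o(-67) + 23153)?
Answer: 38622919968/67 ≈ 5.7646e+8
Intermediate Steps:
o(J) = (-172 + J)/(2*J) (o(J) = (-172 + J)/((2*J)) = (-172 + J)*(1/(2*J)) = (-172 + J)/(2*J))
(24787 + L(-7))*(o(-67) + 23153) = (24787 + 109)*((½)*(-172 - 67)/(-67) + 23153) = 24896*((½)*(-1/67)*(-239) + 23153) = 24896*(239/134 + 23153) = 24896*(3102741/134) = 38622919968/67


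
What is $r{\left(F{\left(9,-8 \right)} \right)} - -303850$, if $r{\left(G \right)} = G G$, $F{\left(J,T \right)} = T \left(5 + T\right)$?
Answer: $304426$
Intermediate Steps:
$r{\left(G \right)} = G^{2}$
$r{\left(F{\left(9,-8 \right)} \right)} - -303850 = \left(- 8 \left(5 - 8\right)\right)^{2} - -303850 = \left(\left(-8\right) \left(-3\right)\right)^{2} + 303850 = 24^{2} + 303850 = 576 + 303850 = 304426$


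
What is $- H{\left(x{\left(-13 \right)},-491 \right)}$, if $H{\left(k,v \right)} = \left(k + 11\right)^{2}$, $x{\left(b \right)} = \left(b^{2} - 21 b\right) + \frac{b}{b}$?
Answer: $-206116$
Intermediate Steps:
$x{\left(b \right)} = 1 + b^{2} - 21 b$ ($x{\left(b \right)} = \left(b^{2} - 21 b\right) + 1 = 1 + b^{2} - 21 b$)
$H{\left(k,v \right)} = \left(11 + k\right)^{2}$
$- H{\left(x{\left(-13 \right)},-491 \right)} = - \left(11 + \left(1 + \left(-13\right)^{2} - -273\right)\right)^{2} = - \left(11 + \left(1 + 169 + 273\right)\right)^{2} = - \left(11 + 443\right)^{2} = - 454^{2} = \left(-1\right) 206116 = -206116$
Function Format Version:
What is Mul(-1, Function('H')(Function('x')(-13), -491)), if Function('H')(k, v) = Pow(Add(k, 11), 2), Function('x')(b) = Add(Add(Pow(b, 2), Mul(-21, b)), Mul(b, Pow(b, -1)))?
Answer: -206116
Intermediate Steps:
Function('x')(b) = Add(1, Pow(b, 2), Mul(-21, b)) (Function('x')(b) = Add(Add(Pow(b, 2), Mul(-21, b)), 1) = Add(1, Pow(b, 2), Mul(-21, b)))
Function('H')(k, v) = Pow(Add(11, k), 2)
Mul(-1, Function('H')(Function('x')(-13), -491)) = Mul(-1, Pow(Add(11, Add(1, Pow(-13, 2), Mul(-21, -13))), 2)) = Mul(-1, Pow(Add(11, Add(1, 169, 273)), 2)) = Mul(-1, Pow(Add(11, 443), 2)) = Mul(-1, Pow(454, 2)) = Mul(-1, 206116) = -206116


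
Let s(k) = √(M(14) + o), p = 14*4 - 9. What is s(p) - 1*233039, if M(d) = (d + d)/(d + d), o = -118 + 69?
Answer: -233039 + 4*I*√3 ≈ -2.3304e+5 + 6.9282*I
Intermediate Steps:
o = -49
p = 47 (p = 56 - 9 = 47)
M(d) = 1 (M(d) = (2*d)/((2*d)) = (2*d)*(1/(2*d)) = 1)
s(k) = 4*I*√3 (s(k) = √(1 - 49) = √(-48) = 4*I*√3)
s(p) - 1*233039 = 4*I*√3 - 1*233039 = 4*I*√3 - 233039 = -233039 + 4*I*√3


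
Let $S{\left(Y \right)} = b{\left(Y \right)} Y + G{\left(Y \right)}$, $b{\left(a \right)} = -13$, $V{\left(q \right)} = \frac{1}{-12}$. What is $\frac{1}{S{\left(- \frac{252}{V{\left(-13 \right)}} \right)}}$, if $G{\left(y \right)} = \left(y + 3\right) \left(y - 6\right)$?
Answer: $\frac{1}{9096174} \approx 1.0994 \cdot 10^{-7}$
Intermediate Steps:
$V{\left(q \right)} = - \frac{1}{12}$
$G{\left(y \right)} = \left(-6 + y\right) \left(3 + y\right)$ ($G{\left(y \right)} = \left(3 + y\right) \left(-6 + y\right) = \left(-6 + y\right) \left(3 + y\right)$)
$S{\left(Y \right)} = -18 + Y^{2} - 16 Y$ ($S{\left(Y \right)} = - 13 Y - \left(18 - Y^{2} + 3 Y\right) = -18 + Y^{2} - 16 Y$)
$\frac{1}{S{\left(- \frac{252}{V{\left(-13 \right)}} \right)}} = \frac{1}{-18 + \left(- \frac{252}{- \frac{1}{12}}\right)^{2} - 16 \left(- \frac{252}{- \frac{1}{12}}\right)} = \frac{1}{-18 + \left(\left(-252\right) \left(-12\right)\right)^{2} - 16 \left(\left(-252\right) \left(-12\right)\right)} = \frac{1}{-18 + 3024^{2} - 48384} = \frac{1}{-18 + 9144576 - 48384} = \frac{1}{9096174}$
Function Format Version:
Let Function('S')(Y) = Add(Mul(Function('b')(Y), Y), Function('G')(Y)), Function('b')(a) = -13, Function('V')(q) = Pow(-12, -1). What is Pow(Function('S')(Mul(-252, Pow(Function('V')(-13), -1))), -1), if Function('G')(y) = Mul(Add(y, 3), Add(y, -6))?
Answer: Rational(1, 9096174) ≈ 1.0994e-7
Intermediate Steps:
Function('V')(q) = Rational(-1, 12)
Function('G')(y) = Mul(Add(-6, y), Add(3, y)) (Function('G')(y) = Mul(Add(3, y), Add(-6, y)) = Mul(Add(-6, y), Add(3, y)))
Function('S')(Y) = Add(-18, Pow(Y, 2), Mul(-16, Y)) (Function('S')(Y) = Add(Mul(-13, Y), Add(-18, Pow(Y, 2), Mul(-3, Y))) = Add(-18, Pow(Y, 2), Mul(-16, Y)))
Pow(Function('S')(Mul(-252, Pow(Function('V')(-13), -1))), -1) = Pow(Add(-18, Pow(Mul(-252, Pow(Rational(-1, 12), -1)), 2), Mul(-16, Mul(-252, Pow(Rational(-1, 12), -1)))), -1) = Pow(Add(-18, Pow(Mul(-252, -12), 2), Mul(-16, Mul(-252, -12))), -1) = Pow(Add(-18, Pow(3024, 2), Mul(-16, 3024)), -1) = Pow(Add(-18, 9144576, -48384), -1) = Pow(9096174, -1) = Rational(1, 9096174)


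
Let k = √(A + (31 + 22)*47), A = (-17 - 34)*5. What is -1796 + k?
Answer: -1796 + 2*√559 ≈ -1748.7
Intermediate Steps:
A = -255 (A = -51*5 = -255)
k = 2*√559 (k = √(-255 + (31 + 22)*47) = √(-255 + 53*47) = √(-255 + 2491) = √2236 = 2*√559 ≈ 47.286)
-1796 + k = -1796 + 2*√559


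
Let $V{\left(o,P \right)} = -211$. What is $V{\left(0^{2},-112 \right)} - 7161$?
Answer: $-7372$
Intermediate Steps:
$V{\left(0^{2},-112 \right)} - 7161 = -211 - 7161 = -7372$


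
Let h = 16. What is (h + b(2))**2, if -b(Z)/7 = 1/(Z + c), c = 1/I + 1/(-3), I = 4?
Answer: 80656/529 ≈ 152.47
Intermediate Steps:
c = -1/12 (c = 1/4 + 1/(-3) = 1*(1/4) + 1*(-1/3) = 1/4 - 1/3 = -1/12 ≈ -0.083333)
b(Z) = -7/(-1/12 + Z) (b(Z) = -7/(Z - 1/12) = -7/(-1/12 + Z))
(h + b(2))**2 = (16 - 84/(-1 + 12*2))**2 = (16 - 84/(-1 + 24))**2 = (16 - 84/23)**2 = (284/23)**2 = 80656/529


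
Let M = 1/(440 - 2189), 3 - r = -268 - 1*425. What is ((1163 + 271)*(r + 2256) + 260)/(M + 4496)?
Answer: 7404265572/7863503 ≈ 941.60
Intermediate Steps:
r = 696 (r = 3 - (-268 - 1*425) = 3 - (-268 - 425) = 3 - 1*(-693) = 3 + 693 = 696)
M = -1/1749 (M = 1/(-1749) = -1/1749 ≈ -0.00057176)
((1163 + 271)*(r + 2256) + 260)/(M + 4496) = ((1163 + 271)*(696 + 2256) + 260)/(-1/1749 + 4496) = (1434*2952 + 260)/(7863503/1749) = (4233168 + 260)*(1749/7863503) = 4233428*(1749/7863503) = 7404265572/7863503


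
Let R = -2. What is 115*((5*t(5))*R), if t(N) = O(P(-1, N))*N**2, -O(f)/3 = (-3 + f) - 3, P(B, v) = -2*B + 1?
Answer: -258750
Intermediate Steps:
P(B, v) = 1 - 2*B
O(f) = 18 - 3*f (O(f) = -3*((-3 + f) - 3) = -3*(-6 + f) = 18 - 3*f)
t(N) = 9*N**2 (t(N) = (18 - 3*(1 - 2*(-1)))*N**2 = (18 - 3*(1 + 2))*N**2 = (18 - 3*3)*N**2 = (18 - 9)*N**2 = 9*N**2)
115*((5*t(5))*R) = 115*((5*(9*5**2))*(-2)) = 115*((5*(9*25))*(-2)) = 115*((5*225)*(-2)) = 115*(1125*(-2)) = 115*(-2250) = -258750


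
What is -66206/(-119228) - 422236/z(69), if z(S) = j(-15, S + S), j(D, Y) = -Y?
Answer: 12587872559/4113366 ≈ 3060.2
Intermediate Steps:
z(S) = -2*S (z(S) = -(S + S) = -2*S)
-66206/(-119228) - 422236/z(69) = -66206/(-119228) - 422236/((-2*69)) = -66206*(-1/119228) - 422236/(-138) = 33103/59614 - 422236*(-1/138) = 33103/59614 + 211118/69 = 12587872559/4113366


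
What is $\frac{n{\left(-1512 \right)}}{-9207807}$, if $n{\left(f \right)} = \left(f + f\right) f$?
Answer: $- \frac{217728}{438467} \approx -0.49657$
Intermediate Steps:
$n{\left(f \right)} = 2 f^{2}$ ($n{\left(f \right)} = 2 f f = 2 f^{2}$)
$\frac{n{\left(-1512 \right)}}{-9207807} = \frac{2 \left(-1512\right)^{2}}{-9207807} = 2 \cdot 2286144 \left(- \frac{1}{9207807}\right) = 4572288 \left(- \frac{1}{9207807}\right) = - \frac{217728}{438467}$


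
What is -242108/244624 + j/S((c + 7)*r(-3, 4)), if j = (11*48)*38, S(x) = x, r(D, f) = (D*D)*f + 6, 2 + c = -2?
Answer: 203234597/1284276 ≈ 158.25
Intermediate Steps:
c = -4 (c = -2 - 2 = -4)
r(D, f) = 6 + f*D² (r(D, f) = D²*f + 6 = f*D² + 6 = 6 + f*D²)
j = 20064 (j = 528*38 = 20064)
-242108/244624 + j/S((c + 7)*r(-3, 4)) = -242108/244624 + 20064/(((-4 + 7)*(6 + 4*(-3)²))) = -242108*1/244624 + 20064/((3*(6 + 4*9))) = -60527/61156 + 20064/((3*(6 + 36))) = -60527/61156 + 20064/((3*42)) = -60527/61156 + 20064/126 = -60527/61156 + 20064*(1/126) = -60527/61156 + 3344/21 = 203234597/1284276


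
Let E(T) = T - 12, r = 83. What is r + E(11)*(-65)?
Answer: 148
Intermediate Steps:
E(T) = -12 + T
r + E(11)*(-65) = 83 + (-12 + 11)*(-65) = 83 - 1*(-65) = 83 + 65 = 148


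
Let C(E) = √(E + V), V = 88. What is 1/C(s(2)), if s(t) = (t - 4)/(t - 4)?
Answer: √89/89 ≈ 0.10600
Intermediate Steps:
s(t) = 1 (s(t) = (-4 + t)/(-4 + t) = 1)
C(E) = √(88 + E) (C(E) = √(E + 88) = √(88 + E))
1/C(s(2)) = 1/(√(88 + 1)) = 1/(√89) = √89/89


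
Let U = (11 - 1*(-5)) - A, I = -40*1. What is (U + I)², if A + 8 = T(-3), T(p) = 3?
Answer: 361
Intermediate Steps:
A = -5 (A = -8 + 3 = -5)
I = -40
U = 21 (U = (11 - 1*(-5)) - 1*(-5) = (11 + 5) + 5 = 16 + 5 = 21)
(U + I)² = (21 - 40)² = (-19)² = 361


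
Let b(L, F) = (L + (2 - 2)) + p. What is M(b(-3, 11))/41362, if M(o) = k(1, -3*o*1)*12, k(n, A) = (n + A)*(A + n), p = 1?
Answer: 294/20681 ≈ 0.014216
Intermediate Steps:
k(n, A) = (A + n)² (k(n, A) = (A + n)*(A + n) = (A + n)²)
b(L, F) = 1 + L (b(L, F) = (L + (2 - 2)) + 1 = (L + 0) + 1 = L + 1 = 1 + L)
M(o) = 12*(1 - 3*o)² (M(o) = (-3*o*1 + 1)²*12 = (-3*o + 1)²*12 = (1 - 3*o)²*12 = 12*(1 - 3*o)²)
M(b(-3, 11))/41362 = (12*(-1 + 3*(1 - 3))²)/41362 = (12*(-1 + 3*(-2))²)*(1/41362) = (12*(-1 - 6)²)*(1/41362) = (12*(-7)²)*(1/41362) = (12*49)*(1/41362) = 588*(1/41362) = 294/20681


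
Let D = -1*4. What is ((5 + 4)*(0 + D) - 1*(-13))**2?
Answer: 529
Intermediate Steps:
D = -4
((5 + 4)*(0 + D) - 1*(-13))**2 = ((5 + 4)*(0 - 4) - 1*(-13))**2 = (9*(-4) + 13)**2 = (-36 + 13)**2 = (-23)**2 = 529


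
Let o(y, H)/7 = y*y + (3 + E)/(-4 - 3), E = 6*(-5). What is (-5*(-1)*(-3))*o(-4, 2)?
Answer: -2085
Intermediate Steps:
E = -30
o(y, H) = 27 + 7*y**2 (o(y, H) = 7*(y*y + (3 - 30)/(-4 - 3)) = 7*(y**2 - 27/(-7)) = 7*(y**2 - 27*(-1/7)) = 7*(y**2 + 27/7) = 7*(27/7 + y**2) = 27 + 7*y**2)
(-5*(-1)*(-3))*o(-4, 2) = (-5*(-1)*(-3))*(27 + 7*(-4)**2) = (5*(-3))*(27 + 7*16) = -15*(27 + 112) = -15*139 = -2085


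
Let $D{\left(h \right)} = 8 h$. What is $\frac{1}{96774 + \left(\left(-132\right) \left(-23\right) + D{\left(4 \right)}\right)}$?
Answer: $\frac{1}{99842} \approx 1.0016 \cdot 10^{-5}$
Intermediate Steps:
$\frac{1}{96774 + \left(\left(-132\right) \left(-23\right) + D{\left(4 \right)}\right)} = \frac{1}{96774 + \left(\left(-132\right) \left(-23\right) + 8 \cdot 4\right)} = \frac{1}{96774 + \left(3036 + 32\right)} = \frac{1}{96774 + 3068} = \frac{1}{99842}$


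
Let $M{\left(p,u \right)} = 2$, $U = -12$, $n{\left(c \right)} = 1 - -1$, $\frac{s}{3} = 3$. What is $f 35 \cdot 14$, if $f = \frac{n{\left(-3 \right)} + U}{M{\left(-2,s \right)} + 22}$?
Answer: $- \frac{1225}{6} \approx -204.17$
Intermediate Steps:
$s = 9$ ($s = 3 \cdot 3 = 9$)
$n{\left(c \right)} = 2$ ($n{\left(c \right)} = 1 + 1 = 2$)
$f = - \frac{5}{12}$ ($f = \frac{2 - 12}{2 + 22} = - \frac{10}{24} = \left(-10\right) \frac{1}{24} = - \frac{5}{12} \approx -0.41667$)
$f 35 \cdot 14 = \left(- \frac{5}{12}\right) 35 \cdot 14 = \left(- \frac{175}{12}\right) 14 = - \frac{1225}{6}$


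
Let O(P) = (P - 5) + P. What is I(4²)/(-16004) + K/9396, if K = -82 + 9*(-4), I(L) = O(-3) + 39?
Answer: -268945/18796698 ≈ -0.014308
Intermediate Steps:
O(P) = -5 + 2*P (O(P) = (-5 + P) + P = -5 + 2*P)
I(L) = 28 (I(L) = (-5 + 2*(-3)) + 39 = (-5 - 6) + 39 = -11 + 39 = 28)
K = -118 (K = -82 - 36 = -118)
I(4²)/(-16004) + K/9396 = 28/(-16004) - 118/9396 = 28*(-1/16004) - 118*1/9396 = -7/4001 - 59/4698 = -268945/18796698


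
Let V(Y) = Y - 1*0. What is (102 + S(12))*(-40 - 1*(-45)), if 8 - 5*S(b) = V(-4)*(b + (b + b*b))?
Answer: 1190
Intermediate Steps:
V(Y) = Y (V(Y) = Y + 0 = Y)
S(b) = 8/5 + 4*b²/5 + 8*b/5 (S(b) = 8/5 - (-4)*(b + (b + b*b))/5 = 8/5 - (-4)*(b + (b + b²))/5 = 8/5 - (-4)*(b² + 2*b)/5 = 8/5 - (-8*b - 4*b²)/5 = 8/5 + (4*b²/5 + 8*b/5) = 8/5 + 4*b²/5 + 8*b/5)
(102 + S(12))*(-40 - 1*(-45)) = (102 + (8/5 + (⅘)*12² + (8/5)*12))*(-40 - 1*(-45)) = (102 + (8/5 + (⅘)*144 + 96/5))*(-40 + 45) = (102 + (8/5 + 576/5 + 96/5))*5 = (102 + 136)*5 = 238*5 = 1190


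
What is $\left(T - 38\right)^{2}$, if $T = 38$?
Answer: $0$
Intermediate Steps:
$\left(T - 38\right)^{2} = \left(38 - 38\right)^{2} = 0^{2} = 0$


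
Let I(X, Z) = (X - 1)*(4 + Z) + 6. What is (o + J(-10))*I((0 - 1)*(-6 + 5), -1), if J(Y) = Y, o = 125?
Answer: 690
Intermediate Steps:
I(X, Z) = 6 + (-1 + X)*(4 + Z) (I(X, Z) = (-1 + X)*(4 + Z) + 6 = 6 + (-1 + X)*(4 + Z))
(o + J(-10))*I((0 - 1)*(-6 + 5), -1) = (125 - 10)*(2 - 1*(-1) + 4*((0 - 1)*(-6 + 5)) + ((0 - 1)*(-6 + 5))*(-1)) = 115*(2 + 1 + 4*(-1*(-1)) - 1*(-1)*(-1)) = 115*(2 + 1 + 4*1 + 1*(-1)) = 115*(2 + 1 + 4 - 1) = 115*6 = 690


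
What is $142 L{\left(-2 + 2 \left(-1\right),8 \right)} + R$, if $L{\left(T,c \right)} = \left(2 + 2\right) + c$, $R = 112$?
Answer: $1816$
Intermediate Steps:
$L{\left(T,c \right)} = 4 + c$
$142 L{\left(-2 + 2 \left(-1\right),8 \right)} + R = 142 \left(4 + 8\right) + 112 = 142 \cdot 12 + 112 = 1704 + 112 = 1816$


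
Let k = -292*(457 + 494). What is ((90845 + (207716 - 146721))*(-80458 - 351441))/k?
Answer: 224587480/951 ≈ 2.3616e+5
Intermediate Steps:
k = -277692 (k = -292*951 = -277692)
((90845 + (207716 - 146721))*(-80458 - 351441))/k = ((90845 + (207716 - 146721))*(-80458 - 351441))/(-277692) = ((90845 + 60995)*(-431899))*(-1/277692) = (151840*(-431899))*(-1/277692) = -65579544160*(-1/277692) = 224587480/951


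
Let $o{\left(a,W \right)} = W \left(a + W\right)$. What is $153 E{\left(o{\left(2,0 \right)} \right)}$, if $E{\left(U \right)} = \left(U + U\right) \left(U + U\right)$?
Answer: $0$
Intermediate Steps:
$o{\left(a,W \right)} = W \left(W + a\right)$
$E{\left(U \right)} = 4 U^{2}$ ($E{\left(U \right)} = 2 U 2 U = 4 U^{2}$)
$153 E{\left(o{\left(2,0 \right)} \right)} = 153 \cdot 4 \left(0 \left(0 + 2\right)\right)^{2} = 153 \cdot 4 \left(0 \cdot 2\right)^{2} = 153 \cdot 4 \cdot 0^{2} = 153 \cdot 4 \cdot 0 = 153 \cdot 0 = 0$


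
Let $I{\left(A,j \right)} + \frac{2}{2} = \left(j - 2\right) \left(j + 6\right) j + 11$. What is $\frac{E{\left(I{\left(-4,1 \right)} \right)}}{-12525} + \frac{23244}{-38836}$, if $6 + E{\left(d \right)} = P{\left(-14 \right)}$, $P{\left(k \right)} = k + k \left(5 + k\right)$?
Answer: $- \frac{73811929}{121605225} \approx -0.60698$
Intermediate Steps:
$I{\left(A,j \right)} = 10 + j \left(-2 + j\right) \left(6 + j\right)$ ($I{\left(A,j \right)} = -1 + \left(\left(j - 2\right) \left(j + 6\right) j + 11\right) = -1 + \left(\left(-2 + j\right) \left(6 + j\right) j + 11\right) = -1 + \left(j \left(-2 + j\right) \left(6 + j\right) + 11\right) = -1 + \left(11 + j \left(-2 + j\right) \left(6 + j\right)\right) = 10 + j \left(-2 + j\right) \left(6 + j\right)$)
$E{\left(d \right)} = 106$ ($E{\left(d \right)} = -6 - 14 \left(6 - 14\right) = -6 - -112 = -6 + 112 = 106$)
$\frac{E{\left(I{\left(-4,1 \right)} \right)}}{-12525} + \frac{23244}{-38836} = \frac{106}{-12525} + \frac{23244}{-38836} = 106 \left(- \frac{1}{12525}\right) + 23244 \left(- \frac{1}{38836}\right) = - \frac{106}{12525} - \frac{5811}{9709} = - \frac{73811929}{121605225}$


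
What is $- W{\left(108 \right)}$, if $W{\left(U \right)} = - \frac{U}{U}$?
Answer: $1$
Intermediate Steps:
$W{\left(U \right)} = -1$ ($W{\left(U \right)} = \left(-1\right) 1 = -1$)
$- W{\left(108 \right)} = \left(-1\right) \left(-1\right) = 1$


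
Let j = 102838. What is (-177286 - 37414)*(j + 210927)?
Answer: -67365345500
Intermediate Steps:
(-177286 - 37414)*(j + 210927) = (-177286 - 37414)*(102838 + 210927) = -214700*313765 = -67365345500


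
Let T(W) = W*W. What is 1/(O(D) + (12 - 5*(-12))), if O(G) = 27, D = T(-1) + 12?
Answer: 1/99 ≈ 0.010101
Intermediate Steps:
T(W) = W**2
D = 13 (D = (-1)**2 + 12 = 1 + 12 = 13)
1/(O(D) + (12 - 5*(-12))) = 1/(27 + (12 - 5*(-12))) = 1/(27 + (12 + 60)) = 1/(27 + 72) = 1/99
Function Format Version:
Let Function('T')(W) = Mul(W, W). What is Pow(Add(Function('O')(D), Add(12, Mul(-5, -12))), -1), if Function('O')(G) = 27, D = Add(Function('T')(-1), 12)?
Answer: Rational(1, 99) ≈ 0.010101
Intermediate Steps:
Function('T')(W) = Pow(W, 2)
D = 13 (D = Add(Pow(-1, 2), 12) = Add(1, 12) = 13)
Pow(Add(Function('O')(D), Add(12, Mul(-5, -12))), -1) = Pow(Add(27, Add(12, Mul(-5, -12))), -1) = Pow(Add(27, Add(12, 60)), -1) = Pow(Add(27, 72), -1) = Pow(99, -1) = Rational(1, 99)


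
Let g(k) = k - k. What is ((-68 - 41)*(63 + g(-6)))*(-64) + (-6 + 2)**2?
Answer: 439504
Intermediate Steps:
g(k) = 0
((-68 - 41)*(63 + g(-6)))*(-64) + (-6 + 2)**2 = ((-68 - 41)*(63 + 0))*(-64) + (-6 + 2)**2 = -109*63*(-64) + (-4)**2 = -6867*(-64) + 16 = 439488 + 16 = 439504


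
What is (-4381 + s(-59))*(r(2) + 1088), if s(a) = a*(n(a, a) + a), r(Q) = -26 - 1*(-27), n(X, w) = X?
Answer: 2810709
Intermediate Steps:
r(Q) = 1 (r(Q) = -26 + 27 = 1)
s(a) = 2*a² (s(a) = a*(a + a) = a*(2*a) = 2*a²)
(-4381 + s(-59))*(r(2) + 1088) = (-4381 + 2*(-59)²)*(1 + 1088) = (-4381 + 2*3481)*1089 = (-4381 + 6962)*1089 = 2581*1089 = 2810709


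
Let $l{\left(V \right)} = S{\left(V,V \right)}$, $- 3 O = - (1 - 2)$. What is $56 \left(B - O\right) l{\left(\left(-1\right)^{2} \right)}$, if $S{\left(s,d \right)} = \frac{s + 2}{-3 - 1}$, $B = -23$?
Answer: $952$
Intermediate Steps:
$O = - \frac{1}{3}$ ($O = - \frac{\left(-1\right) \left(1 - 2\right)}{3} = - \frac{\left(-1\right) \left(-1\right)}{3} = \left(- \frac{1}{3}\right) 1 = - \frac{1}{3} \approx -0.33333$)
$S{\left(s,d \right)} = - \frac{1}{2} - \frac{s}{4}$ ($S{\left(s,d \right)} = \frac{2 + s}{-4} = \left(2 + s\right) \left(- \frac{1}{4}\right) = - \frac{1}{2} - \frac{s}{4}$)
$l{\left(V \right)} = - \frac{1}{2} - \frac{V}{4}$
$56 \left(B - O\right) l{\left(\left(-1\right)^{2} \right)} = 56 \left(-23 - - \frac{1}{3}\right) \left(- \frac{1}{2} - \frac{\left(-1\right)^{2}}{4}\right) = 56 \left(-23 + \frac{1}{3}\right) \left(- \frac{1}{2} - \frac{1}{4}\right) = 56 \left(- \frac{68}{3}\right) \left(- \frac{1}{2} - \frac{1}{4}\right) = \left(- \frac{3808}{3}\right) \left(- \frac{3}{4}\right) = 952$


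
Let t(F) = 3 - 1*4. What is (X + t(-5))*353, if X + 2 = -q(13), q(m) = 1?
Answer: -1412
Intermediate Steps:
t(F) = -1 (t(F) = 3 - 4 = -1)
X = -3 (X = -2 - 1*1 = -2 - 1 = -3)
(X + t(-5))*353 = (-3 - 1)*353 = -4*353 = -1412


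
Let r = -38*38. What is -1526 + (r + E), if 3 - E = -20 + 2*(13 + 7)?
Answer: -2987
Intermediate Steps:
r = -1444
E = -17 (E = 3 - (-20 + 2*(13 + 7)) = 3 - (-20 + 2*20) = 3 - (-20 + 40) = 3 - 1*20 = 3 - 20 = -17)
-1526 + (r + E) = -1526 + (-1444 - 17) = -1526 - 1461 = -2987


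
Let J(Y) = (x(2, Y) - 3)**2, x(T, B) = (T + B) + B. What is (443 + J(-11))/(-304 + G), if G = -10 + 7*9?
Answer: -972/251 ≈ -3.8725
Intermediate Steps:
x(T, B) = T + 2*B (x(T, B) = (B + T) + B = T + 2*B)
J(Y) = (-1 + 2*Y)**2 (J(Y) = ((2 + 2*Y) - 3)**2 = (-1 + 2*Y)**2)
G = 53 (G = -10 + 63 = 53)
(443 + J(-11))/(-304 + G) = (443 + (-1 + 2*(-11))**2)/(-304 + 53) = (443 + (-1 - 22)**2)/(-251) = (443 + (-23)**2)*(-1/251) = (443 + 529)*(-1/251) = 972*(-1/251) = -972/251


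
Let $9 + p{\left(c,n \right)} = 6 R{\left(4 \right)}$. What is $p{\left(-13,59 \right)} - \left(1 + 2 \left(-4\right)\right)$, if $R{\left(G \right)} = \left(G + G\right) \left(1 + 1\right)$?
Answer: $94$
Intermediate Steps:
$R{\left(G \right)} = 4 G$ ($R{\left(G \right)} = 2 G 2 = 4 G$)
$p{\left(c,n \right)} = 87$ ($p{\left(c,n \right)} = -9 + 6 \cdot 4 \cdot 4 = -9 + 6 \cdot 16 = -9 + 96 = 87$)
$p{\left(-13,59 \right)} - \left(1 + 2 \left(-4\right)\right) = 87 - \left(1 + 2 \left(-4\right)\right) = 87 - \left(1 - 8\right) = 87 - -7 = 87 + 7 = 94$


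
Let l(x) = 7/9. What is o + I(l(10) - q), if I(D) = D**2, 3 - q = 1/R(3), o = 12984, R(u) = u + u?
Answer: 4208185/324 ≈ 12988.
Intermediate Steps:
l(x) = 7/9 (l(x) = 7*(1/9) = 7/9)
R(u) = 2*u
q = 17/6 (q = 3 - 1/(2*3) = 3 - 1/6 = 17/6 ≈ 2.8333)
o + I(l(10) - q) = 12984 + (7/9 - 1*17/6)**2 = 12984 + (7/9 - 17/6)**2 = 12984 + (-37/18)**2 = 12984 + 1369/324 = 4208185/324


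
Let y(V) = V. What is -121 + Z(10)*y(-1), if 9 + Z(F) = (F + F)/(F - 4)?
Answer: -346/3 ≈ -115.33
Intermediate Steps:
Z(F) = -9 + 2*F/(-4 + F) (Z(F) = -9 + (F + F)/(F - 4) = -9 + (2*F)/(-4 + F) = -9 + 2*F/(-4 + F))
-121 + Z(10)*y(-1) = -121 + ((36 - 7*10)/(-4 + 10))*(-1) = -121 + ((36 - 70)/6)*(-1) = -121 + ((⅙)*(-34))*(-1) = -121 - 17/3*(-1) = -121 + 17/3 = -346/3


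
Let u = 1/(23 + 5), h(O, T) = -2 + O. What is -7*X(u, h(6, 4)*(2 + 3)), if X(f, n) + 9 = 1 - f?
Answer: 225/4 ≈ 56.250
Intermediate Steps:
u = 1/28 ≈ 0.035714
X(f, n) = -8 - f (X(f, n) = -9 + (1 - f) = -8 - f)
-7*X(u, h(6, 4)*(2 + 3)) = -7*(-8 - 1*1/28) = -7*(-8 - 1/28) = -7*(-225/28) = 225/4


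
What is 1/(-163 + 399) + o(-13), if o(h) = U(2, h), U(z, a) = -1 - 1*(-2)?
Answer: 237/236 ≈ 1.0042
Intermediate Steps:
U(z, a) = 1 (U(z, a) = -1 + 2 = 1)
o(h) = 1
1/(-163 + 399) + o(-13) = 1/(-163 + 399) + 1 = 1/236 + 1 = 237/236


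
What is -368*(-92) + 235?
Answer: 34091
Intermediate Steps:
-368*(-92) + 235 = 33856 + 235 = 34091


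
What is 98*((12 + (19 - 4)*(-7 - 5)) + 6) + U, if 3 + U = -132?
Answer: -16011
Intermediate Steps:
U = -135 (U = -3 - 132 = -135)
98*((12 + (19 - 4)*(-7 - 5)) + 6) + U = 98*((12 + (19 - 4)*(-7 - 5)) + 6) - 135 = 98*((12 + 15*(-12)) + 6) - 135 = 98*((12 - 180) + 6) - 135 = 98*(-168 + 6) - 135 = 98*(-162) - 135 = -15876 - 135 = -16011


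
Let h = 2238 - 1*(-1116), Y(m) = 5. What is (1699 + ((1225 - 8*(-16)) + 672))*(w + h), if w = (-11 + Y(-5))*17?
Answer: 12110448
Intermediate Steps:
w = -102 (w = (-11 + 5)*17 = -6*17 = -102)
h = 3354 (h = 2238 + 1116 = 3354)
(1699 + ((1225 - 8*(-16)) + 672))*(w + h) = (1699 + ((1225 - 8*(-16)) + 672))*(-102 + 3354) = (1699 + ((1225 + 128) + 672))*3252 = (1699 + (1353 + 672))*3252 = (1699 + 2025)*3252 = 3724*3252 = 12110448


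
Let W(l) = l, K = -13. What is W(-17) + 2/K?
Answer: -223/13 ≈ -17.154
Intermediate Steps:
W(-17) + 2/K = -17 + 2/(-13) = -17 - 1/13*2 = -17 - 2/13 = -223/13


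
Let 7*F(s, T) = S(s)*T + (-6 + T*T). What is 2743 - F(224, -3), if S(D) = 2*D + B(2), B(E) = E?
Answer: 20548/7 ≈ 2935.4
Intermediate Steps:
S(D) = 2 + 2*D (S(D) = 2*D + 2 = 2 + 2*D)
F(s, T) = -6/7 + T**2/7 + T*(2 + 2*s)/7 (F(s, T) = ((2 + 2*s)*T + (-6 + T*T))/7 = (T*(2 + 2*s) + (-6 + T**2))/7 = (-6 + T**2 + T*(2 + 2*s))/7 = -6/7 + T**2/7 + T*(2 + 2*s)/7)
2743 - F(224, -3) = 2743 - (-6/7 + (1/7)*(-3)**2 + (2/7)*(-3)*(1 + 224)) = 2743 - (-6/7 + (1/7)*9 + (2/7)*(-3)*225) = 2743 - (-6/7 + 9/7 - 1350/7) = 2743 - 1*(-1347/7) = 2743 + 1347/7 = 20548/7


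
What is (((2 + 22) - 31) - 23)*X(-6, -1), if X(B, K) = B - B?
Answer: 0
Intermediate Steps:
X(B, K) = 0
(((2 + 22) - 31) - 23)*X(-6, -1) = (((2 + 22) - 31) - 23)*0 = ((24 - 31) - 23)*0 = (-7 - 23)*0 = -30*0 = 0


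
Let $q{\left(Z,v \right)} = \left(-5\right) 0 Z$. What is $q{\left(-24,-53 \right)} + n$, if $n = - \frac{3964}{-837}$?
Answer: $\frac{3964}{837} \approx 4.736$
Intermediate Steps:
$q{\left(Z,v \right)} = 0$ ($q{\left(Z,v \right)} = 0 Z = 0$)
$n = \frac{3964}{837}$ ($n = \left(-3964\right) \left(- \frac{1}{837}\right) = \frac{3964}{837} \approx 4.736$)
$q{\left(-24,-53 \right)} + n = 0 + \frac{3964}{837} = \frac{3964}{837}$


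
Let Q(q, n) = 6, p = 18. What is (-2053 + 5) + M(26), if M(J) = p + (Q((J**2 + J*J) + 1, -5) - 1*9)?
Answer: -2033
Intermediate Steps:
M(J) = 15 (M(J) = 18 + (6 - 1*9) = 18 + (6 - 9) = 18 - 3 = 15)
(-2053 + 5) + M(26) = (-2053 + 5) + 15 = -2048 + 15 = -2033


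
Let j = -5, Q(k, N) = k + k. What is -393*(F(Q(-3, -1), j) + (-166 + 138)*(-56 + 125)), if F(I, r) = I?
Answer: 761634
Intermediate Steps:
Q(k, N) = 2*k
-393*(F(Q(-3, -1), j) + (-166 + 138)*(-56 + 125)) = -393*(2*(-3) + (-166 + 138)*(-56 + 125)) = -393*(-6 - 28*69) = -393*(-6 - 1932) = -393*(-1938) = 761634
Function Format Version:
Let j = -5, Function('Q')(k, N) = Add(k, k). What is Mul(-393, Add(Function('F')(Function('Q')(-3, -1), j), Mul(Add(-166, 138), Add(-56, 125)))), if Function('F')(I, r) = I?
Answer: 761634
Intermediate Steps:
Function('Q')(k, N) = Mul(2, k)
Mul(-393, Add(Function('F')(Function('Q')(-3, -1), j), Mul(Add(-166, 138), Add(-56, 125)))) = Mul(-393, Add(Mul(2, -3), Mul(Add(-166, 138), Add(-56, 125)))) = Mul(-393, Add(-6, Mul(-28, 69))) = Mul(-393, Add(-6, -1932)) = Mul(-393, -1938) = 761634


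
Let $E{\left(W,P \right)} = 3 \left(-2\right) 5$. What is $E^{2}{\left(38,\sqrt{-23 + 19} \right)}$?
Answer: $900$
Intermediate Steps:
$E{\left(W,P \right)} = -30$ ($E{\left(W,P \right)} = \left(-6\right) 5 = -30$)
$E^{2}{\left(38,\sqrt{-23 + 19} \right)} = \left(-30\right)^{2} = 900$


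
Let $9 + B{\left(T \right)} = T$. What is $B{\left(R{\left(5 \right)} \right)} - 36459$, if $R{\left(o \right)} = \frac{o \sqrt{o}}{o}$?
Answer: $-36468 + \sqrt{5} \approx -36466.0$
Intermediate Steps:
$R{\left(o \right)} = \sqrt{o}$ ($R{\left(o \right)} = \frac{o^{\frac{3}{2}}}{o} = \sqrt{o}$)
$B{\left(T \right)} = -9 + T$
$B{\left(R{\left(5 \right)} \right)} - 36459 = \left(-9 + \sqrt{5}\right) - 36459 = -36468 + \sqrt{5}$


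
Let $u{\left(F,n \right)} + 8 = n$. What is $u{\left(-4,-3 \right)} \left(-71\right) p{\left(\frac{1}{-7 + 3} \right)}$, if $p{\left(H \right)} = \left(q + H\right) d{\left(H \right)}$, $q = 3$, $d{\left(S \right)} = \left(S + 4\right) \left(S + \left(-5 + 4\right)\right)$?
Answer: $- \frac{644325}{64} \approx -10068.0$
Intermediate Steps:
$d{\left(S \right)} = \left(-1 + S\right) \left(4 + S\right)$ ($d{\left(S \right)} = \left(4 + S\right) \left(S - 1\right) = \left(4 + S\right) \left(-1 + S\right) = \left(-1 + S\right) \left(4 + S\right)$)
$u{\left(F,n \right)} = -8 + n$
$p{\left(H \right)} = \left(3 + H\right) \left(-4 + H^{2} + 3 H\right)$
$u{\left(-4,-3 \right)} \left(-71\right) p{\left(\frac{1}{-7 + 3} \right)} = \left(-8 - 3\right) \left(-71\right) \left(3 + \frac{1}{-7 + 3}\right) \left(-4 + \left(\frac{1}{-7 + 3}\right)^{2} + \frac{3}{-7 + 3}\right) = \left(-11\right) \left(-71\right) \left(3 + \frac{1}{-4}\right) \left(-4 + \left(\frac{1}{-4}\right)^{2} + \frac{3}{-4}\right) = 781 \left(3 - \frac{1}{4}\right) \left(-4 + \left(- \frac{1}{4}\right)^{2} + 3 \left(- \frac{1}{4}\right)\right) = 781 \frac{11 \left(-4 + \frac{1}{16} - \frac{3}{4}\right)}{4} = 781 \cdot \frac{11}{4} \left(- \frac{75}{16}\right) = 781 \left(- \frac{825}{64}\right) = - \frac{644325}{64}$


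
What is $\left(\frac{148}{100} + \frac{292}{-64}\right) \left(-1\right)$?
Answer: $\frac{1233}{400} \approx 3.0825$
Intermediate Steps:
$\left(\frac{148}{100} + \frac{292}{-64}\right) \left(-1\right) = \left(148 \cdot \frac{1}{100} + 292 \left(- \frac{1}{64}\right)\right) \left(-1\right) = \left(\frac{37}{25} - \frac{73}{16}\right) \left(-1\right) = \left(- \frac{1233}{400}\right) \left(-1\right) = \frac{1233}{400}$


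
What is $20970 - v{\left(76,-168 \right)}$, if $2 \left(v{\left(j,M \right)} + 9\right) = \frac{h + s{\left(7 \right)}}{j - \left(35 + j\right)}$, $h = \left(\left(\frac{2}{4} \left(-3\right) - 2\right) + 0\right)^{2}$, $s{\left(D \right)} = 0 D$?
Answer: $\frac{839167}{40} \approx 20979.0$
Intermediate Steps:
$s{\left(D \right)} = 0$
$h = \frac{49}{4}$ ($h = \left(\left(2 \cdot \frac{1}{4} \left(-3\right) - 2\right) + 0\right)^{2} = \left(\left(\frac{1}{2} \left(-3\right) - 2\right) + 0\right)^{2} = \left(\left(- \frac{3}{2} - 2\right) + 0\right)^{2} = \left(- \frac{7}{2} + 0\right)^{2} = \left(- \frac{7}{2}\right)^{2} = \frac{49}{4} \approx 12.25$)
$v{\left(j,M \right)} = - \frac{367}{40}$ ($v{\left(j,M \right)} = -9 + \frac{\left(\frac{49}{4} + 0\right) \frac{1}{j - \left(35 + j\right)}}{2} = -9 + \frac{\frac{49}{4} \frac{1}{-35}}{2} = -9 + \frac{\frac{49}{4} \left(- \frac{1}{35}\right)}{2} = -9 + \frac{1}{2} \left(- \frac{7}{20}\right) = -9 - \frac{7}{40} = - \frac{367}{40}$)
$20970 - v{\left(76,-168 \right)} = 20970 - - \frac{367}{40} = 20970 + \frac{367}{40} = \frac{839167}{40}$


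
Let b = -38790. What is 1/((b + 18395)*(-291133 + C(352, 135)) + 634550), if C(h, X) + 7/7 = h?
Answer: 1/5931133440 ≈ 1.6860e-10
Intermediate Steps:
C(h, X) = -1 + h
1/((b + 18395)*(-291133 + C(352, 135)) + 634550) = 1/((-38790 + 18395)*(-291133 + (-1 + 352)) + 634550) = 1/(-20395*(-291133 + 351) + 634550) = 1/(-20395*(-290782) + 634550) = 1/(5930498890 + 634550) = 1/5931133440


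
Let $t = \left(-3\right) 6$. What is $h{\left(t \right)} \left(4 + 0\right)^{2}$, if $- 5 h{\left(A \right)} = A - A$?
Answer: $0$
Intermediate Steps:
$t = -18$
$h{\left(A \right)} = 0$ ($h{\left(A \right)} = - \frac{A - A}{5} = \left(- \frac{1}{5}\right) 0 = 0$)
$h{\left(t \right)} \left(4 + 0\right)^{2} = 0 \left(4 + 0\right)^{2} = 0 \cdot 4^{2} = 0 \cdot 16 = 0$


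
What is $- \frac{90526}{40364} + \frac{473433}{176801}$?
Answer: $\frac{1552281143}{3568197782} \approx 0.43503$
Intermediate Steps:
$- \frac{90526}{40364} + \frac{473433}{176801} = \left(-90526\right) \frac{1}{40364} + 473433 \cdot \frac{1}{176801} = - \frac{45263}{20182} + \frac{473433}{176801} = \frac{1552281143}{3568197782}$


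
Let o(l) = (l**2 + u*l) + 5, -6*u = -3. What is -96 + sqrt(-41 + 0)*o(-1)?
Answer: -96 + 11*I*sqrt(41)/2 ≈ -96.0 + 35.217*I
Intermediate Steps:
u = 1/2 (u = -1/6*(-3) = 1/2 ≈ 0.50000)
o(l) = 5 + l**2 + l/2 (o(l) = (l**2 + l/2) + 5 = 5 + l**2 + l/2)
-96 + sqrt(-41 + 0)*o(-1) = -96 + sqrt(-41 + 0)*(5 + (-1)**2 + (1/2)*(-1)) = -96 + sqrt(-41)*(5 + 1 - 1/2) = -96 + (I*sqrt(41))*(11/2) = -96 + 11*I*sqrt(41)/2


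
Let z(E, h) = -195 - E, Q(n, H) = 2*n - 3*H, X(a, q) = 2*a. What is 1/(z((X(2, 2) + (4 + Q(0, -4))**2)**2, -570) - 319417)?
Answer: -1/387212 ≈ -2.5826e-6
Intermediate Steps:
Q(n, H) = -3*H + 2*n
1/(z((X(2, 2) + (4 + Q(0, -4))**2)**2, -570) - 319417) = 1/((-195 - (2*2 + (4 + (-3*(-4) + 2*0))**2)**2) - 319417) = 1/((-195 - (4 + (4 + (12 + 0))**2)**2) - 319417) = 1/((-195 - (4 + (4 + 12)**2)**2) - 319417) = 1/((-195 - (4 + 16**2)**2) - 319417) = 1/((-195 - (4 + 256)**2) - 319417) = 1/((-195 - 1*260**2) - 319417) = 1/((-195 - 1*67600) - 319417) = 1/((-195 - 67600) - 319417) = 1/(-67795 - 319417) = 1/(-387212) = -1/387212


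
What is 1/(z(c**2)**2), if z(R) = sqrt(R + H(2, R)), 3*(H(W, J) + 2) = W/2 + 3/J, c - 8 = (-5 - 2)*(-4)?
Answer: 1296/1677457 ≈ 0.00077260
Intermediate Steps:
c = 36 (c = 8 + (-5 - 2)*(-4) = 8 - 7*(-4) = 8 + 28 = 36)
H(W, J) = -2 + 1/J + W/6 (H(W, J) = -2 + (W/2 + 3/J)/3 = -2 + (1/J + W/6) = -2 + 1/J + W/6)
z(R) = sqrt(-5/3 + R + 1/R) (z(R) = sqrt(R + (-2 + 1/R + (1/6)*2)) = sqrt(R + (-2 + 1/R + 1/3)) = sqrt(R + (-5/3 + 1/R)) = sqrt(-5/3 + R + 1/R))
1/(z(c**2)**2) = 1/((sqrt(-15 + 9*36**2 + 9/(36**2))/3)**2) = 1/((sqrt(-15 + 9*1296 + 9/1296)/3)**2) = 1/((sqrt(-15 + 11664 + 9*(1/1296))/3)**2) = 1/((sqrt(-15 + 11664 + 1/144)/3)**2) = 1/((sqrt(1677457/144)/3)**2) = 1/(((sqrt(1677457)/12)/3)**2) = 1/((sqrt(1677457)/36)**2) = 1/(1677457/1296) = 1296/1677457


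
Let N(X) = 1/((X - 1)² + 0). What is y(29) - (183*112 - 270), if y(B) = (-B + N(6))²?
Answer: -12117074/625 ≈ -19387.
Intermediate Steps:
N(X) = (-1 + X)⁻² (N(X) = 1/((-1 + X)² + 0) = 1/((-1 + X)²) = (-1 + X)⁻²)
y(B) = (1/25 - B)² (y(B) = (-B + (-1 + 6)⁻²)² = (-B + 5⁻²)² = (-B + 1/25)² = (1/25 - B)²)
y(29) - (183*112 - 270) = (-1 + 25*29)²/625 - (183*112 - 270) = (-1 + 725)²/625 - (20496 - 270) = (1/625)*724² - 1*20226 = (1/625)*524176 - 20226 = 524176/625 - 20226 = -12117074/625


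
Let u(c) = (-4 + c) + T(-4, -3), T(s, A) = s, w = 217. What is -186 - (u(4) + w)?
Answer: -399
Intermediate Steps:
u(c) = -8 + c (u(c) = (-4 + c) - 4 = -8 + c)
-186 - (u(4) + w) = -186 - ((-8 + 4) + 217) = -186 - (-4 + 217) = -186 - 1*213 = -186 - 213 = -399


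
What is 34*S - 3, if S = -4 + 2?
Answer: -71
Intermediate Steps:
S = -2
34*S - 3 = 34*(-2) - 3 = -68 - 3 = -71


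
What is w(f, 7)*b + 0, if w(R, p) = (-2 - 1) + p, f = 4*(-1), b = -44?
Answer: -176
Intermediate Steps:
f = -4
w(R, p) = -3 + p
w(f, 7)*b + 0 = (-3 + 7)*(-44) + 0 = 4*(-44) + 0 = -176 + 0 = -176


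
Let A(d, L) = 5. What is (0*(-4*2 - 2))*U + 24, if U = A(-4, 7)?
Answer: 24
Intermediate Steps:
U = 5
(0*(-4*2 - 2))*U + 24 = (0*(-4*2 - 2))*5 + 24 = (0*(-8 - 2))*5 + 24 = (0*(-10))*5 + 24 = 0*5 + 24 = 0 + 24 = 24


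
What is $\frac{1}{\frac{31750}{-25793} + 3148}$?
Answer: $\frac{25793}{81164614} \approx 0.00031779$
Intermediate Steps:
$\frac{1}{\frac{31750}{-25793} + 3148} = \frac{1}{31750 \left(- \frac{1}{25793}\right) + 3148} = \frac{1}{- \frac{31750}{25793} + 3148} = \frac{1}{\frac{81164614}{25793}} = \frac{25793}{81164614}$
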